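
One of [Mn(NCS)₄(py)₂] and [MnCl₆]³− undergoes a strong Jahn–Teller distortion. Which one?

[MnCl₆]³−

[Mn(NCS)₄(py)₂]: Ligand charges: each isothiocyanate is −1; pyridine is neutral. With an overall charge of 0 the manganese centre must be in the +4 oxidation state. Mn sits in group 7, so the d-electron count is 7 − 4 = 3. The d³ configuration leaves the e_g set evenly filled (or empty) — no strong Jahn–Teller driving force.
[MnCl₆]³−: Each chloride is −1; balancing the −3 overall charge requires Mn(III). Group 7 minus oxidation state 3 gives a d⁴ configuration. Chloride is a weak-field ligand for a first-row metal, so the complex is high-spin. The t₂g³e_g¹ (high-spin) configuration has an unevenly filled e_g set; the Jahn–Teller theorem predicts a tetragonal distortion (typically axial elongation) to lift the degeneracy.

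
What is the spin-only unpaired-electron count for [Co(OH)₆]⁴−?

3

Ligand charges: each hydroxide is −1. With an overall charge of −4 the cobalt centre must be in the +2 oxidation state.
Cobalt is a group-9 element; Co(II) is therefore d⁷.
The spin state decides the count: Hydroxide is a weak-field ligand for a first-row metal, so the complex is high-spin.
An octahedral high-spin d⁷ ion is t₂g⁵e_g², giving 3 unpaired electrons.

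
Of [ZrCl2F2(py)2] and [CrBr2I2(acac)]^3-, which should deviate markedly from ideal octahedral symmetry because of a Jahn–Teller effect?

[ZrCl2F2(py)2]: Summing ligand charges against the 0 overall charge gives an oxidation state of +4 for zirconium. Group 4 minus oxidation state 4 gives a d⁰ configuration. The d⁰ configuration leaves the e_g set evenly filled (or empty) — no strong Jahn–Teller driving force.
[CrBr2I2(acac)]^3-: Ligand charges: each bromide is −1; each iodide is −1; each acetylacetonate is −1. With an overall charge of −3 the chromium centre must be in the +2 oxidation state. Cr sits in group 6, so the d-electron count is 6 − 2 = 4. Acetylacetonate, bromide, and iodide are weak-field ligands for a first-row metal, so the complex is high-spin. The t₂g³e_g¹ (high-spin) configuration has an unevenly filled e_g set; the Jahn–Teller theorem predicts a tetragonal distortion (typically axial elongation) to lift the degeneracy.

[CrBr2I2(acac)]^3-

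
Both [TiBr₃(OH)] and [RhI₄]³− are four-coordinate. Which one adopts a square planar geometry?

[RhI₄]³−

For [TiBr₃(OH)]: Summing ligand charges against the 0 overall charge gives an oxidation state of +4 for titanium. Ti sits in group 4, so the d-electron count is 4 − 4 = 0. A d⁰ ion has no crystal-field stabilisation preference between square planar and tetrahedral, so four ligands adopt the sterically favoured tetrahedral geometry. → tetrahedral.
For [RhI₄]³−: Ligand charges: each iodide is −1. With an overall charge of −3 the rhodium centre must be in the +1 oxidation state. Group 9 minus oxidation state 1 gives a d⁸ configuration. A 4d d⁸ ion has a large crystal-field splitting; square planar leaves the high-energy d_{x²−y²} orbital empty and maximises CFSE. → square planar.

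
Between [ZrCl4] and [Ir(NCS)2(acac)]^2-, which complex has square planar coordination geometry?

[Ir(NCS)2(acac)]^2-

For [ZrCl4]: Ligand charges: each chloride is −1. With an overall charge of 0 the zirconium centre must be in the +4 oxidation state. Group 4 minus oxidation state 4 gives a d⁰ configuration. A d⁰ ion has no crystal-field stabilisation preference between square planar and tetrahedral, so four ligands adopt the sterically favoured tetrahedral geometry. → tetrahedral.
For [Ir(NCS)2(acac)]^2-: Summing ligand charges against the −2 overall charge gives an oxidation state of +1 for iridium. Ir sits in group 9, so the d-electron count is 9 − 1 = 8. A 5d d⁸ ion has a large crystal-field splitting; square planar leaves the high-energy d_{x²−y²} orbital empty and maximises CFSE. → square planar.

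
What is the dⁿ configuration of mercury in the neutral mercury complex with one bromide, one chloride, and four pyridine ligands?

Summing ligand charges against the 0 overall charge gives an oxidation state of +2 for mercury.
Group 12 minus oxidation state 2 gives a d¹⁰ configuration.

d¹⁰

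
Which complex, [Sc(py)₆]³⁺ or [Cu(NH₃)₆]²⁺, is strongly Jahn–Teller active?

[Cu(NH₃)₆]²⁺

[Sc(py)₆]³⁺: Ligand charges: pyridine is neutral. With an overall charge of +3 the scandium centre must be in the +3 oxidation state. Scandium is a group-3 element; Sc(III) is therefore d⁰. The d⁰ configuration leaves the e_g set evenly filled (or empty) — no strong Jahn–Teller driving force.
[Cu(NH₃)₆]²⁺: Ligand charges: ammonia is neutral. With an overall charge of +2 the copper centre must be in the +2 oxidation state. Cu sits in group 11, so the d-electron count is 11 − 2 = 9. The t₂g⁶e_g³ configuration has an unevenly filled e_g set; the Jahn–Teller theorem predicts a tetragonal distortion (typically axial elongation) to lift the degeneracy.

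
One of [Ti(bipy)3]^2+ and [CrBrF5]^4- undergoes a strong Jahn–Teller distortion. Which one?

[CrBrF5]^4-

[Ti(bipy)3]^2+: Ligand charges: 2,2′-bipyridine is neutral. With an overall charge of +2 the titanium centre must be in the +2 oxidation state. Titanium is a group-4 element; Ti(II) is therefore d². The d² configuration leaves the e_g set evenly filled (or empty) — no strong Jahn–Teller driving force.
[CrBrF5]^4-: Ligand charges: each bromide is −1; each fluoride is −1. With an overall charge of −4 the chromium centre must be in the +2 oxidation state. Chromium is a group-6 element; Cr(II) is therefore d⁴. Bromide and fluoride are weak-field ligands for a first-row metal, so the complex is high-spin. The t₂g³e_g¹ (high-spin) configuration has an unevenly filled e_g set; the Jahn–Teller theorem predicts a tetragonal distortion (typically axial elongation) to lift the degeneracy.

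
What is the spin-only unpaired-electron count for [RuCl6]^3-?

1

Each chloride is −1; balancing the −3 overall charge requires Ru(III).
Ruthenium is a group-8 element; Ru(III) is therefore d⁵.
The spin state decides the count: a 4d ion has a large Δₒ and is invariably low-spin.
An octahedral low-spin d⁵ ion is t₂g⁵e_g⁰, giving 1 unpaired electron.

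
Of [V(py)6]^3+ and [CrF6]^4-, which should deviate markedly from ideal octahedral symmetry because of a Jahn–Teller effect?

[CrF6]^4-

[V(py)6]^3+: Pyridine is neutral; balancing the +3 overall charge requires V(III). V sits in group 5, so the d-electron count is 5 − 3 = 2. The d² configuration leaves the e_g set evenly filled (or empty) — no strong Jahn–Teller driving force.
[CrF6]^4-: Each fluoride is −1; balancing the −4 overall charge requires Cr(II). Cr sits in group 6, so the d-electron count is 6 − 2 = 4. Fluoride is a weak-field ligand for a first-row metal, so the complex is high-spin. The t₂g³e_g¹ (high-spin) configuration has an unevenly filled e_g set; the Jahn–Teller theorem predicts a tetragonal distortion (typically axial elongation) to lift the degeneracy.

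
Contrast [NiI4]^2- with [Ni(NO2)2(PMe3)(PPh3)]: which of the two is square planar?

For [NiI4]^2-: Summing ligand charges against the −2 overall charge gives an oxidation state of +2 for nickel. Ni sits in group 10, so the d-electron count is 10 − 2 = 8. Iodide is a weak-field ligand. With weak-field ligands the CFSE gain from square planar is small, so a 3d d⁸ ion takes the sterically preferred tetrahedral geometry. → tetrahedral.
For [Ni(NO2)2(PMe3)(PPh3)]: Summing ligand charges against the 0 overall charge gives an oxidation state of +2 for nickel. Nickel is a group-10 element; Ni(II) is therefore d⁸. Nitro (N-bound nitrite), trimethylphosphine, and triphenylphosphine are strong-field ligands (high in the spectrochemical series). A 3d d⁸ ion with strong-field ligands gains enough CFSE to favour square planar over tetrahedral. → square planar.

[Ni(NO2)2(PMe3)(PPh3)]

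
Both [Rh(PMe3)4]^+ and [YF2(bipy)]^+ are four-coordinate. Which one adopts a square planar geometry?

[Rh(PMe3)4]^+

For [Rh(PMe3)4]^+: Ligand charges: trimethylphosphine is neutral. With an overall charge of +1 the rhodium centre must be in the +1 oxidation state. Rhodium is a group-9 element; Rh(I) is therefore d⁸. A 4d d⁸ ion has a large crystal-field splitting; square planar leaves the high-energy d_{x²−y²} orbital empty and maximises CFSE. → square planar.
For [YF2(bipy)]^+: Summing ligand charges against the +1 overall charge gives an oxidation state of +3 for yttrium. Y sits in group 3, so the d-electron count is 3 − 3 = 0. A d⁰ ion has no crystal-field stabilisation preference between square planar and tetrahedral, so four ligands adopt the sterically favoured tetrahedral geometry. → tetrahedral.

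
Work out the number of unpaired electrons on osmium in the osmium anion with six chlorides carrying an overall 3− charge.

Summing ligand charges against the −3 overall charge gives an oxidation state of +3 for osmium.
Os sits in group 8, so the d-electron count is 8 − 3 = 5.
The spin state decides the count: a 5d ion has a large Δₒ and is invariably low-spin.
An octahedral low-spin d⁵ ion is t₂g⁵e_g⁰, giving 1 unpaired electron.

1 unpaired electron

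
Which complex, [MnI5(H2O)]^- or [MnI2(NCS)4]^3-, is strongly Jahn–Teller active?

[MnI2(NCS)4]^3-

[MnI5(H2O)]^-: Ligand charges: each iodide is −1; water is neutral. With an overall charge of −1 the manganese centre must be in the +4 oxidation state. Mn sits in group 7, so the d-electron count is 7 − 4 = 3. The d³ configuration leaves the e_g set evenly filled (or empty) — no strong Jahn–Teller driving force.
[MnI2(NCS)4]^3-: Each iodide is −1; each isothiocyanate is −1; balancing the −3 overall charge requires Mn(III). Manganese is a group-7 element; Mn(III) is therefore d⁴. Iodide and isothiocyanate are weak-field ligands for a first-row metal, so the complex is high-spin. The t₂g³e_g¹ (high-spin) configuration has an unevenly filled e_g set; the Jahn–Teller theorem predicts a tetragonal distortion (typically axial elongation) to lift the degeneracy.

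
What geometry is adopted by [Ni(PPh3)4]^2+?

Triphenylphosphine is neutral; balancing the +2 overall charge requires Ni(II).
Nickel is a group-10 element; Ni(II) is therefore d⁸.
Coordination number: 4.
Triphenylphosphine is a strong-field ligand (high in the spectrochemical series).
A 3d d⁸ ion with strong-field ligands gains enough CFSE to favour square planar over tetrahedral.

square planar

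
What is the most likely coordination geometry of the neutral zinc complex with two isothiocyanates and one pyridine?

trigonal planar

Ligand charges: each isothiocyanate is −1; pyridine is neutral. With an overall charge of 0 the zinc centre must be in the +2 oxidation state.
Group 12 minus oxidation state 2 gives a d¹⁰ configuration.
With 3 monodentate ligands the coordination number is 3.
Three ligands around a d¹⁰ centre minimise repulsion in a trigonal-planar arrangement.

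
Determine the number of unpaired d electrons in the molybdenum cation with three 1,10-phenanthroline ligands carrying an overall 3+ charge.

1,10-phenanthroline is neutral; balancing the +3 overall charge requires Mo(III).
Mo sits in group 6, so the d-electron count is 6 − 3 = 3.
Counting donor atoms: 3×1,10-phenanthroline (bidentate) → 6 donors. Coordination number = 6.
In an octahedral field the d³ configuration is t₂g³e_g⁰ (only one arrangement possible), giving 3 unpaired electrons.

3 unpaired electrons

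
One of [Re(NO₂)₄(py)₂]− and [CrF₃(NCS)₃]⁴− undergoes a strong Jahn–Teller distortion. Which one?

[CrF₃(NCS)₃]⁴−

[Re(NO₂)₄(py)₂]−: Summing ligand charges against the −1 overall charge gives an oxidation state of +3 for rhenium. Re sits in group 7, so the d-electron count is 7 − 3 = 4. A 5d ion has a large Δₒ and is invariably low-spin. The d⁴ configuration leaves the e_g set evenly filled (or empty) — no strong Jahn–Teller driving force.
[CrF₃(NCS)₃]⁴−: Ligand charges: each fluoride is −1; each isothiocyanate is −1. With an overall charge of −4 the chromium centre must be in the +2 oxidation state. Chromium is a group-6 element; Cr(II) is therefore d⁴. Fluoride and isothiocyanate are weak-field ligands for a first-row metal, so the complex is high-spin. The t₂g³e_g¹ (high-spin) configuration has an unevenly filled e_g set; the Jahn–Teller theorem predicts a tetragonal distortion (typically axial elongation) to lift the degeneracy.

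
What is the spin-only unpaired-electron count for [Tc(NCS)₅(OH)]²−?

3 unpaired electrons

Ligand charges: each isothiocyanate is −1; each hydroxide is −1. With an overall charge of −2 the technetium centre must be in the +4 oxidation state.
Tc sits in group 7, so the d-electron count is 7 − 4 = 3.
In an octahedral field the d³ configuration is t₂g³e_g⁰ (only one arrangement possible), giving 3 unpaired electrons.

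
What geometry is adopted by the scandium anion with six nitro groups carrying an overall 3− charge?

octahedral

Ligand charges: each nitro (N-bound nitrite) is −1. With an overall charge of −3 the scandium centre must be in the +3 oxidation state.
Group 3 minus oxidation state 3 gives a d⁰ configuration.
Coordination number: 6.
Six donors around a single metal centre give an octahedral coordination sphere.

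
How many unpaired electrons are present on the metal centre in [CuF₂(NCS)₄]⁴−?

Ligand charges: each fluoride is −1; each isothiocyanate is −1. With an overall charge of −4 the copper centre must be in the +2 oxidation state.
Copper is a group-11 element; Cu(II) is therefore d⁹.
In an octahedral field the d⁹ configuration is t₂g⁶e_g³ (only one arrangement possible), giving 1 unpaired electron.

1 unpaired electron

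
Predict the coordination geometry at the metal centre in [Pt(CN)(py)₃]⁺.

Summing ligand charges against the +1 overall charge gives an oxidation state of +2 for platinum.
Group 10 minus oxidation state 2 gives a d⁸ configuration.
With 4 monodentate ligands the coordination number is 4.
A 5d d⁸ ion has a large crystal-field splitting; square planar leaves the high-energy d_{x²−y²} orbital empty and maximises CFSE.

square planar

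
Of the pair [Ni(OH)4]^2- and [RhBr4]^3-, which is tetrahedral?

[Ni(OH)4]^2-

For [Ni(OH)4]^2-: Each hydroxide is −1; balancing the −2 overall charge requires Ni(II). Group 10 minus oxidation state 2 gives a d⁸ configuration. Hydroxide is a weak-field ligand. With weak-field ligands the CFSE gain from square planar is small, so a 3d d⁸ ion takes the sterically preferred tetrahedral geometry. → tetrahedral.
For [RhBr4]^3-: Ligand charges: each bromide is −1. With an overall charge of −3 the rhodium centre must be in the +1 oxidation state. Group 9 minus oxidation state 1 gives a d⁸ configuration. A 4d d⁸ ion has a large crystal-field splitting; square planar leaves the high-energy d_{x²−y²} orbital empty and maximises CFSE. → square planar.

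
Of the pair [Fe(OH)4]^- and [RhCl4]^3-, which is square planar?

[RhCl4]^3-

For [Fe(OH)4]^-: Summing ligand charges against the −1 overall charge gives an oxidation state of +3 for iron. Group 8 minus oxidation state 3 gives a d⁵ configuration. A high-spin d⁵ ion has zero CFSE in either geometry, so four ligands adopt the sterically favoured tetrahedral geometry. → tetrahedral.
For [RhCl4]^3-: Summing ligand charges against the −3 overall charge gives an oxidation state of +1 for rhodium. Rh sits in group 9, so the d-electron count is 9 − 1 = 8. A 4d d⁸ ion has a large crystal-field splitting; square planar leaves the high-energy d_{x²−y²} orbital empty and maximises CFSE. → square planar.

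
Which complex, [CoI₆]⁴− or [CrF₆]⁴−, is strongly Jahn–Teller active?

[CrF₆]⁴−

[CoI₆]⁴−: Summing ligand charges against the −4 overall charge gives an oxidation state of +2 for cobalt. Co sits in group 9, so the d-electron count is 9 − 2 = 7. Iodide is a weak-field ligand for a first-row metal, so the complex is high-spin. The d⁷ configuration leaves the e_g set evenly filled (or empty) — no strong Jahn–Teller driving force.
[CrF₆]⁴−: Each fluoride is −1; balancing the −4 overall charge requires Cr(II). Cr sits in group 6, so the d-electron count is 6 − 2 = 4. Fluoride is a weak-field ligand for a first-row metal, so the complex is high-spin. The t₂g³e_g¹ (high-spin) configuration has an unevenly filled e_g set; the Jahn–Teller theorem predicts a tetragonal distortion (typically axial elongation) to lift the degeneracy.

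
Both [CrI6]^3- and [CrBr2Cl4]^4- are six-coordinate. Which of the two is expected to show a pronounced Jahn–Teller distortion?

[CrI6]^3-: Summing ligand charges against the −3 overall charge gives an oxidation state of +3 for chromium. Group 6 minus oxidation state 3 gives a d³ configuration. The d³ configuration leaves the e_g set evenly filled (or empty) — no strong Jahn–Teller driving force.
[CrBr2Cl4]^4-: Each bromide is −1; each chloride is −1; balancing the −4 overall charge requires Cr(II). Group 6 minus oxidation state 2 gives a d⁴ configuration. Bromide and chloride are weak-field ligands for a first-row metal, so the complex is high-spin. The t₂g³e_g¹ (high-spin) configuration has an unevenly filled e_g set; the Jahn–Teller theorem predicts a tetragonal distortion (typically axial elongation) to lift the degeneracy.

[CrBr2Cl4]^4-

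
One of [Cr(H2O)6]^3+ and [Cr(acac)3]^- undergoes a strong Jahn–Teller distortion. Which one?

[Cr(acac)3]^-

[Cr(H2O)6]^3+: Water is neutral; balancing the +3 overall charge requires Cr(III). Cr sits in group 6, so the d-electron count is 6 − 3 = 3. The d³ configuration leaves the e_g set evenly filled (or empty) — no strong Jahn–Teller driving force.
[Cr(acac)3]^-: Each acetylacetonate is −1; balancing the −1 overall charge requires Cr(II). Cr sits in group 6, so the d-electron count is 6 − 2 = 4. Acetylacetonate is a weak-field ligand for a first-row metal, so the complex is high-spin. The t₂g³e_g¹ (high-spin) configuration has an unevenly filled e_g set; the Jahn–Teller theorem predicts a tetragonal distortion (typically axial elongation) to lift the degeneracy.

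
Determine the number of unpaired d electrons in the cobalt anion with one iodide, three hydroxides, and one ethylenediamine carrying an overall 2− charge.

Each iodide is −1; each hydroxide is −1; ethylenediamine is neutral; balancing the −2 overall charge requires Co(II).
Group 9 minus oxidation state 2 gives a d⁷ configuration.
Counting donor atoms: 1×iodide (monodentate) → 1 donor; 3×hydroxide (monodentate) → 3 donors; 1×ethylenediamine (bidentate) → 2 donors. Coordination number = 6.
The spin state decides the count: Hydroxide and iodide are weak-field ligands for a first-row metal, so the complex is high-spin.
An octahedral high-spin d⁷ ion is t₂g⁵e_g², giving 3 unpaired electrons.

3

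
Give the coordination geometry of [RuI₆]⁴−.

octahedral

Summing ligand charges against the −4 overall charge gives an oxidation state of +2 for ruthenium.
Ruthenium is a group-8 element; Ru(II) is therefore d⁶.
Coordination number: 6.
Six donors around a single metal centre give an octahedral coordination sphere.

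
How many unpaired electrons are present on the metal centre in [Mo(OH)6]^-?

1 unpaired electron

Ligand charges: each hydroxide is −1. With an overall charge of −1 the molybdenum centre must be in the +5 oxidation state.
Molybdenum is a group-6 element; Mo(V) is therefore d¹.
In an octahedral field the d¹ configuration is t₂g¹e_g⁰ (only one arrangement possible), giving 1 unpaired electron.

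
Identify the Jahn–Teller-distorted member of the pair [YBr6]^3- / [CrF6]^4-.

[CrF6]^4-

[YBr6]^3-: Ligand charges: each bromide is −1. With an overall charge of −3 the yttrium centre must be in the +3 oxidation state. Yttrium is a group-3 element; Y(III) is therefore d⁰. The d⁰ configuration leaves the e_g set evenly filled (or empty) — no strong Jahn–Teller driving force.
[CrF6]^4-: Summing ligand charges against the −4 overall charge gives an oxidation state of +2 for chromium. Chromium is a group-6 element; Cr(II) is therefore d⁴. Fluoride is a weak-field ligand for a first-row metal, so the complex is high-spin. The t₂g³e_g¹ (high-spin) configuration has an unevenly filled e_g set; the Jahn–Teller theorem predicts a tetragonal distortion (typically axial elongation) to lift the degeneracy.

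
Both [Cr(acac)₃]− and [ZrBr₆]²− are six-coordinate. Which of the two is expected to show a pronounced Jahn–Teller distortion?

[Cr(acac)₃]−: Each acetylacetonate is −1; balancing the −1 overall charge requires Cr(II). Cr sits in group 6, so the d-electron count is 6 − 2 = 4. Acetylacetonate is a weak-field ligand for a first-row metal, so the complex is high-spin. The t₂g³e_g¹ (high-spin) configuration has an unevenly filled e_g set; the Jahn–Teller theorem predicts a tetragonal distortion (typically axial elongation) to lift the degeneracy.
[ZrBr₆]²−: Ligand charges: each bromide is −1. With an overall charge of −2 the zirconium centre must be in the +4 oxidation state. Zirconium is a group-4 element; Zr(IV) is therefore d⁰. The d⁰ configuration leaves the e_g set evenly filled (or empty) — no strong Jahn–Teller driving force.

[Cr(acac)₃]−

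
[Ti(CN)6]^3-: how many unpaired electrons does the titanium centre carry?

Ligand charges: each cyanide is −1. With an overall charge of −3 the titanium centre must be in the +3 oxidation state.
Ti sits in group 4, so the d-electron count is 4 − 3 = 1.
In an octahedral field the d¹ configuration is t₂g¹e_g⁰ (only one arrangement possible), giving 1 unpaired electron.

1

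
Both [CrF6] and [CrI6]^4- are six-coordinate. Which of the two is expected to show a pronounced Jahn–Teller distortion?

[CrI6]^4-

[CrF6]: Each fluoride is −1; balancing the 0 overall charge requires Cr(VI). Group 6 minus oxidation state 6 gives a d⁰ configuration. The d⁰ configuration leaves the e_g set evenly filled (or empty) — no strong Jahn–Teller driving force.
[CrI6]^4-: Summing ligand charges against the −4 overall charge gives an oxidation state of +2 for chromium. Cr sits in group 6, so the d-electron count is 6 − 2 = 4. Iodide is a weak-field ligand for a first-row metal, so the complex is high-spin. The t₂g³e_g¹ (high-spin) configuration has an unevenly filled e_g set; the Jahn–Teller theorem predicts a tetragonal distortion (typically axial elongation) to lift the degeneracy.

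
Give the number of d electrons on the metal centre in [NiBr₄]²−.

Summing ligand charges against the −2 overall charge gives an oxidation state of +2 for nickel.
Group 10 minus oxidation state 2 gives a d⁸ configuration.

d⁸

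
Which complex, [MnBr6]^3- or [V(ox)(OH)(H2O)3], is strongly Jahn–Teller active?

[MnBr6]^3-: Ligand charges: each bromide is −1. With an overall charge of −3 the manganese centre must be in the +3 oxidation state. Manganese is a group-7 element; Mn(III) is therefore d⁴. Bromide is a weak-field ligand for a first-row metal, so the complex is high-spin. The t₂g³e_g¹ (high-spin) configuration has an unevenly filled e_g set; the Jahn–Teller theorem predicts a tetragonal distortion (typically axial elongation) to lift the degeneracy.
[V(ox)(OH)(H2O)3]: Summing ligand charges against the 0 overall charge gives an oxidation state of +3 for vanadium. V sits in group 5, so the d-electron count is 5 − 3 = 2. The d² configuration leaves the e_g set evenly filled (or empty) — no strong Jahn–Teller driving force.

[MnBr6]^3-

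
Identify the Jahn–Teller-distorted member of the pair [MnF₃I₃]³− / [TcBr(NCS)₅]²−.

[MnF₃I₃]³−

[MnF₃I₃]³−: Ligand charges: each fluoride is −1; each iodide is −1. With an overall charge of −3 the manganese centre must be in the +3 oxidation state. Manganese is a group-7 element; Mn(III) is therefore d⁴. Fluoride and iodide are weak-field ligands for a first-row metal, so the complex is high-spin. The t₂g³e_g¹ (high-spin) configuration has an unevenly filled e_g set; the Jahn–Teller theorem predicts a tetragonal distortion (typically axial elongation) to lift the degeneracy.
[TcBr(NCS)₅]²−: Summing ligand charges against the −2 overall charge gives an oxidation state of +4 for technetium. Group 7 minus oxidation state 4 gives a d³ configuration. The d³ configuration leaves the e_g set evenly filled (or empty) — no strong Jahn–Teller driving force.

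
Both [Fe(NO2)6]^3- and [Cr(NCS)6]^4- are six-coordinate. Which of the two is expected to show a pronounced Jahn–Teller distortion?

[Cr(NCS)6]^4-

[Fe(NO2)6]^3-: Ligand charges: each nitro (N-bound nitrite) is −1. With an overall charge of −3 the iron centre must be in the +3 oxidation state. Group 8 minus oxidation state 3 gives a d⁵ configuration. Nitro (N-bound nitrite) is a strong-field ligand (high in the spectrochemical series) for a first-row metal, so the complex is low-spin. The d⁵ configuration leaves the e_g set evenly filled (or empty) — no strong Jahn–Teller driving force.
[Cr(NCS)6]^4-: Each isothiocyanate is −1; balancing the −4 overall charge requires Cr(II). Chromium is a group-6 element; Cr(II) is therefore d⁴. Isothiocyanate is a weak-field ligand for a first-row metal, so the complex is high-spin. The t₂g³e_g¹ (high-spin) configuration has an unevenly filled e_g set; the Jahn–Teller theorem predicts a tetragonal distortion (typically axial elongation) to lift the degeneracy.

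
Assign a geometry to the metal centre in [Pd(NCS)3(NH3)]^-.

square planar

Summing ligand charges against the −1 overall charge gives an oxidation state of +2 for palladium.
Palladium is a group-10 element; Pd(II) is therefore d⁸.
Coordination number: 4.
A 4d d⁸ ion has a large crystal-field splitting; square planar leaves the high-energy d_{x²−y²} orbital empty and maximises CFSE.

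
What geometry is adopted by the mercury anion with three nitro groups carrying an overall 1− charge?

Summing ligand charges against the −1 overall charge gives an oxidation state of +2 for mercury.
Group 12 minus oxidation state 2 gives a d¹⁰ configuration.
With 3 monodentate ligands the coordination number is 3.
Three ligands around a d¹⁰ centre minimise repulsion in a trigonal-planar arrangement.

trigonal planar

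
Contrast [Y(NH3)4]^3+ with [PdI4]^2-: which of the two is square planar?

For [Y(NH3)4]^3+: Summing ligand charges against the +3 overall charge gives an oxidation state of +3 for yttrium. Y sits in group 3, so the d-electron count is 3 − 3 = 0. A d⁰ ion has no crystal-field stabilisation preference between square planar and tetrahedral, so four ligands adopt the sterically favoured tetrahedral geometry. → tetrahedral.
For [PdI4]^2-: Ligand charges: each iodide is −1. With an overall charge of −2 the palladium centre must be in the +2 oxidation state. Pd sits in group 10, so the d-electron count is 10 − 2 = 8. A 4d d⁸ ion has a large crystal-field splitting; square planar leaves the high-energy d_{x²−y²} orbital empty and maximises CFSE. → square planar.

[PdI4]^2-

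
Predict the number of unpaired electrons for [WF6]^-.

1

Ligand charges: each fluoride is −1. With an overall charge of −1 the tungsten centre must be in the +5 oxidation state.
Group 6 minus oxidation state 5 gives a d¹ configuration.
In an octahedral field the d¹ configuration is t₂g¹e_g⁰ (only one arrangement possible), giving 1 unpaired electron.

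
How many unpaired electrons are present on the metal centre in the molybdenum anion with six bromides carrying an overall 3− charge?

3

Each bromide is −1; balancing the −3 overall charge requires Mo(III).
Molybdenum is a group-6 element; Mo(III) is therefore d³.
In an octahedral field the d³ configuration is t₂g³e_g⁰ (only one arrangement possible), giving 3 unpaired electrons.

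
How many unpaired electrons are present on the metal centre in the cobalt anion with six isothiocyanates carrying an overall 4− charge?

3

Each isothiocyanate is −1; balancing the −4 overall charge requires Co(II).
Cobalt is a group-9 element; Co(II) is therefore d⁷.
The spin state decides the count: Isothiocyanate is a weak-field ligand for a first-row metal, so the complex is high-spin.
An octahedral high-spin d⁷ ion is t₂g⁵e_g², giving 3 unpaired electrons.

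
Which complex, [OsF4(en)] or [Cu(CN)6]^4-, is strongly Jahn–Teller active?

[OsF4(en)]: Summing ligand charges against the 0 overall charge gives an oxidation state of +4 for osmium. Osmium is a group-8 element; Os(IV) is therefore d⁴. A 5d ion has a large Δₒ and is invariably low-spin. The d⁴ configuration leaves the e_g set evenly filled (or empty) — no strong Jahn–Teller driving force.
[Cu(CN)6]^4-: Each cyanide is −1; balancing the −4 overall charge requires Cu(II). Copper is a group-11 element; Cu(II) is therefore d⁹. The t₂g⁶e_g³ configuration has an unevenly filled e_g set; the Jahn–Teller theorem predicts a tetragonal distortion (typically axial elongation) to lift the degeneracy.

[Cu(CN)6]^4-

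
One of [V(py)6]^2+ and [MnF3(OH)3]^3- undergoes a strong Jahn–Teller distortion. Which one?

[MnF3(OH)3]^3-

[V(py)6]^2+: Ligand charges: pyridine is neutral. With an overall charge of +2 the vanadium centre must be in the +2 oxidation state. V sits in group 5, so the d-electron count is 5 − 2 = 3. The d³ configuration leaves the e_g set evenly filled (or empty) — no strong Jahn–Teller driving force.
[MnF3(OH)3]^3-: Ligand charges: each fluoride is −1; each hydroxide is −1. With an overall charge of −3 the manganese centre must be in the +3 oxidation state. Manganese is a group-7 element; Mn(III) is therefore d⁴. Fluoride and hydroxide are weak-field ligands for a first-row metal, so the complex is high-spin. The t₂g³e_g¹ (high-spin) configuration has an unevenly filled e_g set; the Jahn–Teller theorem predicts a tetragonal distortion (typically axial elongation) to lift the degeneracy.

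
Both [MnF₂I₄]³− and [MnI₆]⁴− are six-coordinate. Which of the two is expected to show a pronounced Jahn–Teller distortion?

[MnF₂I₄]³−

[MnF₂I₄]³−: Summing ligand charges against the −3 overall charge gives an oxidation state of +3 for manganese. Mn sits in group 7, so the d-electron count is 7 − 3 = 4. Fluoride and iodide are weak-field ligands for a first-row metal, so the complex is high-spin. The t₂g³e_g¹ (high-spin) configuration has an unevenly filled e_g set; the Jahn–Teller theorem predicts a tetragonal distortion (typically axial elongation) to lift the degeneracy.
[MnI₆]⁴−: Summing ligand charges against the −4 overall charge gives an oxidation state of +2 for manganese. Mn sits in group 7, so the d-electron count is 7 − 2 = 5. Iodide is a weak-field ligand for a first-row metal, so the complex is high-spin. The d⁵ configuration leaves the e_g set evenly filled (or empty) — no strong Jahn–Teller driving force.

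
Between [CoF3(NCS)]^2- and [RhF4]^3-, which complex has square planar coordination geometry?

[RhF4]^3-

For [CoF3(NCS)]^2-: Ligand charges: each fluoride is −1; each isothiocyanate is −1. With an overall charge of −2 the cobalt centre must be in the +2 oxidation state. Cobalt is a group-9 element; Co(II) is therefore d⁷. For a high-spin 3d d⁷ ion with weak-field ligands the small Δₜ gives little square-planar CFSE advantage, so four ligands adopt the sterically favoured tetrahedral geometry. → tetrahedral.
For [RhF4]^3-: Each fluoride is −1; balancing the −3 overall charge requires Rh(I). Group 9 minus oxidation state 1 gives a d⁸ configuration. A 4d d⁸ ion has a large crystal-field splitting; square planar leaves the high-energy d_{x²−y²} orbital empty and maximises CFSE. → square planar.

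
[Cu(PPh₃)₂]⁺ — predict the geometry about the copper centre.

Ligand charges: triphenylphosphine is neutral. With an overall charge of +1 the copper centre must be in the +1 oxidation state.
Cu sits in group 11, so the d-electron count is 11 − 1 = 10.
Coordination number: 2.
A d¹⁰ ion with only two ligands adopts a linear arrangement (sp hybridisation; no CFSE preference).

linear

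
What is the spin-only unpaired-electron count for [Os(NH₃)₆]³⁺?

1

Ligand charges: ammonia is neutral. With an overall charge of +3 the osmium centre must be in the +3 oxidation state.
Osmium is a group-8 element; Os(III) is therefore d⁵.
The spin state decides the count: a 5d ion has a large Δₒ and is invariably low-spin.
An octahedral low-spin d⁵ ion is t₂g⁵e_g⁰, giving 1 unpaired electron.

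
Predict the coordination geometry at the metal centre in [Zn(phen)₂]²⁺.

1,10-phenanthroline is neutral; balancing the +2 overall charge requires Zn(II).
Group 12 minus oxidation state 2 gives a d¹⁰ configuration.
Counting donor atoms: 2×1,10-phenanthroline (bidentate) → 4 donors. Coordination number = 4.
A d¹⁰ ion has no crystal-field stabilisation preference between square planar and tetrahedral, so four ligands adopt the sterically favoured tetrahedral geometry.

tetrahedral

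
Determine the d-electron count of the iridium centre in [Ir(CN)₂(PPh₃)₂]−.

d⁸

Ligand charges: each cyanide is −1; triphenylphosphine is neutral. With an overall charge of −1 the iridium centre must be in the +1 oxidation state.
Iridium is a group-9 element; Ir(I) is therefore d⁸.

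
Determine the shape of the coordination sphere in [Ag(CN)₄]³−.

Each cyanide is −1; balancing the −3 overall charge requires Ag(I).
Group 11 minus oxidation state 1 gives a d¹⁰ configuration.
Coordination number: 4.
A d¹⁰ ion has no crystal-field stabilisation preference between square planar and tetrahedral, so four ligands adopt the sterically favoured tetrahedral geometry.

tetrahedral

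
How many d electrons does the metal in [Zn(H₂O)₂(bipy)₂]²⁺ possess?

d¹⁰

Summing ligand charges against the +2 overall charge gives an oxidation state of +2 for zinc.
Zn sits in group 12, so the d-electron count is 12 − 2 = 10.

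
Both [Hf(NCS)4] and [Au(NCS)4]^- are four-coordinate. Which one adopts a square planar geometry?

[Au(NCS)4]^-

For [Hf(NCS)4]: Summing ligand charges against the 0 overall charge gives an oxidation state of +4 for hafnium. Hf sits in group 4, so the d-electron count is 4 − 4 = 0. A d⁰ ion has no crystal-field stabilisation preference between square planar and tetrahedral, so four ligands adopt the sterically favoured tetrahedral geometry. → tetrahedral.
For [Au(NCS)4]^-: Each isothiocyanate is −1; balancing the −1 overall charge requires Au(III). Au sits in group 11, so the d-electron count is 11 − 3 = 8. A 5d d⁸ ion has a large crystal-field splitting; square planar leaves the high-energy d_{x²−y²} orbital empty and maximises CFSE. → square planar.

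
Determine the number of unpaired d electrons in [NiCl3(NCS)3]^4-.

2

Each chloride is −1; each isothiocyanate is −1; balancing the −4 overall charge requires Ni(II).
Nickel is a group-10 element; Ni(II) is therefore d⁸.
In an octahedral field the d⁸ configuration is t₂g⁶e_g² (only one arrangement possible), giving 2 unpaired electrons.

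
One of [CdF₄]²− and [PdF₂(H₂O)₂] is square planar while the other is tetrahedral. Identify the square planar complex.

For [CdF₄]²−: Each fluoride is −1; balancing the −2 overall charge requires Cd(II). Group 12 minus oxidation state 2 gives a d¹⁰ configuration. A d¹⁰ ion has no crystal-field stabilisation preference between square planar and tetrahedral, so four ligands adopt the sterically favoured tetrahedral geometry. → tetrahedral.
For [PdF₂(H₂O)₂]: Ligand charges: each fluoride is −1; water is neutral. With an overall charge of 0 the palladium centre must be in the +2 oxidation state. Palladium is a group-10 element; Pd(II) is therefore d⁸. A 4d d⁸ ion has a large crystal-field splitting; square planar leaves the high-energy d_{x²−y²} orbital empty and maximises CFSE. → square planar.

[PdF₂(H₂O)₂]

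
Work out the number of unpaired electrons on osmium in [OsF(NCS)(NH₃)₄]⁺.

1 unpaired electron

Ligand charges: each fluoride is −1; each isothiocyanate is −1; ammonia is neutral. With an overall charge of +1 the osmium centre must be in the +3 oxidation state.
Os sits in group 8, so the d-electron count is 8 − 3 = 5.
The spin state decides the count: a 5d ion has a large Δₒ and is invariably low-spin.
An octahedral low-spin d⁵ ion is t₂g⁵e_g⁰, giving 1 unpaired electron.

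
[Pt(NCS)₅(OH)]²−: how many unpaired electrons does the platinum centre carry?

Ligand charges: each isothiocyanate is −1; each hydroxide is −1. With an overall charge of −2 the platinum centre must be in the +4 oxidation state.
Platinum is a group-10 element; Pt(IV) is therefore d⁶.
The spin state decides the count: a 5d ion has a large Δₒ and is invariably low-spin.
An octahedral low-spin d⁶ ion is t₂g⁶e_g⁰, giving 0 unpaired electrons.

0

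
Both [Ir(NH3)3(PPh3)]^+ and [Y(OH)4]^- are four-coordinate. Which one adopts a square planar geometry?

[Ir(NH3)3(PPh3)]^+

For [Ir(NH3)3(PPh3)]^+: Ammonia is neutral; triphenylphosphine is neutral; balancing the +1 overall charge requires Ir(I). Ir sits in group 9, so the d-electron count is 9 − 1 = 8. A 5d d⁸ ion has a large crystal-field splitting; square planar leaves the high-energy d_{x²−y²} orbital empty and maximises CFSE. → square planar.
For [Y(OH)4]^-: Each hydroxide is −1; balancing the −1 overall charge requires Y(III). Group 3 minus oxidation state 3 gives a d⁰ configuration. A d⁰ ion has no crystal-field stabilisation preference between square planar and tetrahedral, so four ligands adopt the sterically favoured tetrahedral geometry. → tetrahedral.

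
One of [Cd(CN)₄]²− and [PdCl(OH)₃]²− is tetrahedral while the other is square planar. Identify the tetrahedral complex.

For [Cd(CN)₄]²−: Ligand charges: each cyanide is −1. With an overall charge of −2 the cadmium centre must be in the +2 oxidation state. Cadmium is a group-12 element; Cd(II) is therefore d¹⁰. A d¹⁰ ion has no crystal-field stabilisation preference between square planar and tetrahedral, so four ligands adopt the sterically favoured tetrahedral geometry. → tetrahedral.
For [PdCl(OH)₃]²−: Ligand charges: each chloride is −1; each hydroxide is −1. With an overall charge of −2 the palladium centre must be in the +2 oxidation state. Palladium is a group-10 element; Pd(II) is therefore d⁸. A 4d d⁸ ion has a large crystal-field splitting; square planar leaves the high-energy d_{x²−y²} orbital empty and maximises CFSE. → square planar.

[Cd(CN)₄]²−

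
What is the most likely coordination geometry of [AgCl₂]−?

linear

Ligand charges: each chloride is −1. With an overall charge of −1 the silver centre must be in the +1 oxidation state.
Silver is a group-11 element; Ag(I) is therefore d¹⁰.
Coordination number: 2.
A d¹⁰ ion with only two ligands adopts a linear arrangement (sp hybridisation; no CFSE preference).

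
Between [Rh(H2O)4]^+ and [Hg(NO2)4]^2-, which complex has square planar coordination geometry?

[Rh(H2O)4]^+

For [Rh(H2O)4]^+: Summing ligand charges against the +1 overall charge gives an oxidation state of +1 for rhodium. Rhodium is a group-9 element; Rh(I) is therefore d⁸. A 4d d⁸ ion has a large crystal-field splitting; square planar leaves the high-energy d_{x²−y²} orbital empty and maximises CFSE. → square planar.
For [Hg(NO2)4]^2-: Each nitro (N-bound nitrite) is −1; balancing the −2 overall charge requires Hg(II). Hg sits in group 12, so the d-electron count is 12 − 2 = 10. A d¹⁰ ion has no crystal-field stabilisation preference between square planar and tetrahedral, so four ligands adopt the sterically favoured tetrahedral geometry. → tetrahedral.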